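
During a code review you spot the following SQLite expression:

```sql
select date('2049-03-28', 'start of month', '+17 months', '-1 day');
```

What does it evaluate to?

`start of month` rewinds 2049-03-28 to 2049-03-01.
Adding +17 months to 2049-03-01 gives 2050-08-01.
Going back 1 day from 2050-08-01 reaches 2050-07-31 (last day of July, 31 days).

2050-07-31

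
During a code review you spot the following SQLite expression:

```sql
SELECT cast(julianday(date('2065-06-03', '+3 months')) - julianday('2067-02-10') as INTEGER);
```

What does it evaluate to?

Adding +3 months to 2065-06-03 gives 2065-09-03.
27 days remain in September 2065 after the 3rd (30 − 3).
Full months from October 2065 through January 2067 contribute their day counts.
Then 10 days into February 2067.
Total: 27 + 31 + 30 + 31 + 31 + 28 + 31 + 30 + 31 + 30 + 31 + 31 + 30 + 31 + 30 + 31 + 31 + 10 = 525.
The subtraction is earlier − later, so the result is −525 → -525.

-525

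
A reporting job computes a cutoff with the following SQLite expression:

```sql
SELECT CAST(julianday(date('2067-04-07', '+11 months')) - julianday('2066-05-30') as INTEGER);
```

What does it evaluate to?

647

Adding +11 months to 2067-04-07 gives 2068-03-07.
1 day remains in May 2066 after the 30th (31 − 30).
Full months from June 2066 through February 2068 contribute their day counts.
Then 7 days into March 2068.
Total: 1 + 30 + 31 + 31 + 30 + 31 + 30 + 31 + 31 + 28 + 31 + 30 + 31 + 30 + 31 + 31 + 30 + 31 + 30 + 31 + 31 + 29 + 7 = 647.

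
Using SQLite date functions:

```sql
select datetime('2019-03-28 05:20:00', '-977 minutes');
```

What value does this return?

977 minutes = 16h 17m; -977 minutes from 2019-03-28 05:20:00 is 2019-03-27 13:03:00 (crosses midnight).

2019-03-27 13:03:00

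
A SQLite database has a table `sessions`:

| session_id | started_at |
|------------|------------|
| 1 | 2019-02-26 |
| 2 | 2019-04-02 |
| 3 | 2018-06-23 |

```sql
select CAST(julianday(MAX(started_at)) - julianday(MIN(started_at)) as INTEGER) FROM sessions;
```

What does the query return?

MIN = 2018-06-23, MAX = 2019-04-02.
7 days remain in June 2018 after the 23rd (30 − 23).
Full months from July 2018 through March 2019 contribute their day counts.
Then 2 days into April 2019.
Total: 7 + 31 + 31 + 30 + 31 + 30 + 31 + 31 + 28 + 31 + 2 = 283.

283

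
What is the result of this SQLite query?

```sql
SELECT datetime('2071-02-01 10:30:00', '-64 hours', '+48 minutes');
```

-64 hours from 2071-02-01 10:30:00 is 2071-01-29 18:30:00 (crosses midnight).
+48 minutes from 2071-01-29 18:30:00 is 2071-01-29 19:18:00.

2071-01-29 19:18:00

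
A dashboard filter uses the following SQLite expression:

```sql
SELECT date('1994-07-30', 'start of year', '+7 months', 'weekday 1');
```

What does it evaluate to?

`start of year` rewinds 1994-07-30 to 1994-01-01.
Adding +7 months to 1994-01-01 gives 1994-08-01.
`weekday 1` advances to the next Monday; 1994-08-01 is already a Monday, so it stays at 1994-08-01.

1994-08-01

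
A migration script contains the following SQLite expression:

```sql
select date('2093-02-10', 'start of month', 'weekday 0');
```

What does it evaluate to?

2093-02-01

`start of month` rewinds 2093-02-10 to 2093-02-01.
`weekday 0` advances to the next Sunday; 2093-02-01 is already a Sunday, so it stays at 2093-02-01.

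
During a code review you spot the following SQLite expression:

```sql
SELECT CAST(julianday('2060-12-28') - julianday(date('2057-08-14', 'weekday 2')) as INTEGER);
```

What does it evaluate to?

1232

`weekday 2` advances to the next Tuesday; 2057-08-14 is already a Tuesday, so it stays at 2057-08-14.
17 days remain in August 2057 after the 14th (31 − 14).
Full months from September 2057 through November 2060 contribute their day counts.
Then 28 days into December 2060.
Total: 17 + 30 + 31 + 30 + 31 + 31 + 28 + 31 + 30 + 31 + 30 + 31 + 31 + 30 + 31 + 30 + 31 + 31 + 28 + 31 + 30 + 31 + 30 + 31 + 31 + 30 + 31 + 30 + 31 + 31 + 29 + 31 + 30 + 31 + 30 + 31 + 31 + 30 + 31 + 30 + 28 = 1232.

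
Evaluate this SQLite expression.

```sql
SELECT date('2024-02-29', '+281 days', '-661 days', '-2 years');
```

Applying '+281 days' to 2024-02-29: counting 281 days forward gives 2024-12-06.
Applying '-661 days' to 2024-12-06: counting 661 days back gives 2023-02-14.
Adding -2 years to 2023-02-14 gives 2021-02-14.

2021-02-14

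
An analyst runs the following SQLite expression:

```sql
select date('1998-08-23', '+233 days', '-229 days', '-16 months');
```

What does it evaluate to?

1997-04-27

Applying '+233 days' to 1998-08-23: counting 233 days forward gives 1999-04-13.
Applying '-229 days' to 1999-04-13: counting 229 days back gives 1998-08-27.
Adding -16 months to 1998-08-27 gives 1997-04-27.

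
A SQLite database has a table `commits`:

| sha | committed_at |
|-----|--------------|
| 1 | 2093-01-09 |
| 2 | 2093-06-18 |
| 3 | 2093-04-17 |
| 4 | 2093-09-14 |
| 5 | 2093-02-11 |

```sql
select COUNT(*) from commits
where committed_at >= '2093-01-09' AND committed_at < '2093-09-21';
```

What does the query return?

Rows in [2093-01-09, 2093-09-21): 2093-01-09, 2093-06-18, 2093-04-17, 2093-09-14, 2093-02-11 → 5 rows.

5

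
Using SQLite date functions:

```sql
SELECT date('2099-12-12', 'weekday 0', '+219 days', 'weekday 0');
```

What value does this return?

`weekday 0` advances to the next Sunday; 2099-12-12 is a Saturday, so it moves forward to 2099-12-13.
Applying '+219 days' to 2099-12-13: counting 219 days forward gives 2100-07-20.
`weekday 0` advances to the next Sunday; 2100-07-20 is a Tuesday, so it moves forward to 2100-07-25.

2100-07-25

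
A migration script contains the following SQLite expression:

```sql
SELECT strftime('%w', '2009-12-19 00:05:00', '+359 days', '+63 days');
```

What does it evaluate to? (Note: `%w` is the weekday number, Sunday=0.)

First apply '+359 days', '+63 days': 2009-12-19 00:05:00 → 2011-02-14 00:05:00.
2011-02-14 is a Monday; with Sunday=0 that is 1.

1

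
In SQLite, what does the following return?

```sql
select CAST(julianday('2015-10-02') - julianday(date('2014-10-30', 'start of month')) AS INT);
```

366

`start of month` rewinds 2014-10-30 to 2014-10-01.
30 days remain in October 2014 after the 1st (31 − 1).
Full months from November 2014 through September 2015 contribute their day counts.
Then 2 days into October 2015.
Total: 30 + 30 + 31 + 31 + 28 + 31 + 30 + 31 + 30 + 31 + 31 + 30 + 2 = 366.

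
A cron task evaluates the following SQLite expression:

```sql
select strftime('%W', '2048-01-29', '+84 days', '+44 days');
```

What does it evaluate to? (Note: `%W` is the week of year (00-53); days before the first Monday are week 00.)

22

First apply '+84 days', '+44 days': 2048-01-29 → 2048-06-05.
2048-06-05 is a Friday. SQLite's %W counts Mondays since the year started; the result is 22.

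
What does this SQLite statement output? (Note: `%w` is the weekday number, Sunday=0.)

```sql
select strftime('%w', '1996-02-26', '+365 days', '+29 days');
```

3

First apply '+365 days', '+29 days': 1996-02-26 → 1997-03-26.
1997-03-26 is a Wednesday; with Sunday=0 that is 3.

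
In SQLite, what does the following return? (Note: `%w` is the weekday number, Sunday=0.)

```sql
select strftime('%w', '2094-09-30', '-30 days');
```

First apply '-30 days': 2094-09-30 → 2094-08-31.
2094-08-31 is a Tuesday; with Sunday=0 that is 2.

2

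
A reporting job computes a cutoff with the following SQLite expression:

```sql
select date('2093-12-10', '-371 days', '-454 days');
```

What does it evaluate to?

Applying '-371 days' to 2093-12-10: counting 371 days back gives 2092-12-04.
Applying '-454 days' to 2092-12-04: counting 454 days back gives 2091-09-07.

2091-09-07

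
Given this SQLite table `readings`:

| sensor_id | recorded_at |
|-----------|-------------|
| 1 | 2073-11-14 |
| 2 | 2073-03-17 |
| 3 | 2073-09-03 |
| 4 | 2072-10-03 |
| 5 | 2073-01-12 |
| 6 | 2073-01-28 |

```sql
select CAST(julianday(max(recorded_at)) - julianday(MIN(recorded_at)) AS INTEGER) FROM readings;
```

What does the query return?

407

MIN = 2072-10-03, MAX = 2073-11-14.
28 days remain in October 2072 after the 3rd (31 − 3).
Full months from November 2072 through October 2073 contribute their day counts.
Then 14 days into November 2073.
Total: 28 + 30 + 31 + 31 + 28 + 31 + 30 + 31 + 30 + 31 + 31 + 30 + 31 + 14 = 407.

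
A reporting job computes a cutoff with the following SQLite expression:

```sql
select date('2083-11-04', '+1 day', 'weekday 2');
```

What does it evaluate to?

2083-11-09

Advancing 1 more day within November lands on 2083-11-05.
`weekday 2` advances to the next Tuesday; 2083-11-05 is a Friday, so it moves forward to 2083-11-09.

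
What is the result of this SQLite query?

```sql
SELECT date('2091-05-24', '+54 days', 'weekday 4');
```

2091-07-19

Applying '+54 days' to 2091-05-24: counting 54 days forward gives 2091-07-17.
`weekday 4` advances to the next Thursday; 2091-07-17 is a Tuesday, so it moves forward to 2091-07-19.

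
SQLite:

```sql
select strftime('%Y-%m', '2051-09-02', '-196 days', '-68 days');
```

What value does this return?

First apply '-196 days', '-68 days': 2051-09-02 → 2050-12-12.
`%Y-%m` extracts the year-month: 2050-12.

2050-12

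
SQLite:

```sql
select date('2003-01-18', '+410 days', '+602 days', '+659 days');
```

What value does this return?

2007-08-16

Applying '+410 days' to 2003-01-18: counting 410 days forward gives 2004-03-03.
Applying '+602 days' to 2004-03-03: counting 602 days forward gives 2005-10-26.
Applying '+659 days' to 2005-10-26: counting 659 days forward gives 2007-08-16.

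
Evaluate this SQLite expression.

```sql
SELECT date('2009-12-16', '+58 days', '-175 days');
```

Applying '+58 days' to 2009-12-16: counting 58 days forward gives 2010-02-12.
Applying '-175 days' to 2010-02-12: counting 175 days back gives 2009-08-21.

2009-08-21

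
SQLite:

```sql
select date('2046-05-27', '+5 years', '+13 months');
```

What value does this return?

Adding +5 years to 2046-05-27 gives 2051-05-27.
Adding +13 months to 2051-05-27 gives 2052-06-27.

2052-06-27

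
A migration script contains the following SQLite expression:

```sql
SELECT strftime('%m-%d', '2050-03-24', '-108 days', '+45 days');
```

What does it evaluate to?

First apply '-108 days', '+45 days': 2050-03-24 → 2050-01-20.
`%m-%d` extracts the month-day: 01-20.

01-20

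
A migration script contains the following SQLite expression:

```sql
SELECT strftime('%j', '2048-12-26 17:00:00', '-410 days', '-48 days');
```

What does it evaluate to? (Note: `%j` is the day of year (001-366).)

First apply '-410 days', '-48 days': 2048-12-26 17:00:00 → 2047-09-25 17:00:00.
Day-of-year for 2047-09-25: days since 2047-01-01 inclusive = 268, zero-padded to 268.

268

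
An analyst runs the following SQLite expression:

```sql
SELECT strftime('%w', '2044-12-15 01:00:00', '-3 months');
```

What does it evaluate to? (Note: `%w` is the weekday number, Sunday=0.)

First apply '-3 months': 2044-12-15 01:00:00 → 2044-09-15 01:00:00.
2044-09-15 is a Thursday; with Sunday=0 that is 4.

4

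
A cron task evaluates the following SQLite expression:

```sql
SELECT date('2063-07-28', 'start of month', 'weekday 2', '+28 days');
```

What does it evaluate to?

`start of month` rewinds 2063-07-28 to 2063-07-01.
`weekday 2` advances to the next Tuesday; 2063-07-01 is a Sunday, so it moves forward to 2063-07-03.
Advancing 28 more days within July lands on 2063-07-31.

2063-07-31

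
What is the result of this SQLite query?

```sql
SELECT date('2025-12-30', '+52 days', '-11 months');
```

Applying '+52 days' to 2025-12-30: counting 52 days forward gives 2026-02-20.
Adding -11 months to 2026-02-20 gives 2025-03-20.

2025-03-20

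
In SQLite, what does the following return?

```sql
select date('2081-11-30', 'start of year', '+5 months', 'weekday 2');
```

`start of year` rewinds 2081-11-30 to 2081-01-01.
Adding +5 months to 2081-01-01 gives 2081-06-01.
`weekday 2` advances to the next Tuesday; 2081-06-01 is a Sunday, so it moves forward to 2081-06-03.

2081-06-03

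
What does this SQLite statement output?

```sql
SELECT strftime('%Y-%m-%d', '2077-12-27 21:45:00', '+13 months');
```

First apply '+13 months': 2077-12-27 21:45:00 → 2079-01-27 21:45:00.
`%Y-%m-%d` extracts the ISO date: 2079-01-27.

2079-01-27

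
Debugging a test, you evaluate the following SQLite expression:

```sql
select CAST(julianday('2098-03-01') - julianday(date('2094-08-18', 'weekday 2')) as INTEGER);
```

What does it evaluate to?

1285

`weekday 2` advances to the next Tuesday; 2094-08-18 is a Wednesday, so it moves forward to 2094-08-24.
7 days remain in August 2094 after the 24th (31 − 24).
Full months from September 2094 through February 2098 contribute their day counts.
Then 1 day into March 2098.
Total: 7 + 30 + 31 + 30 + 31 + 31 + 28 + 31 + 30 + 31 + 30 + 31 + 31 + 30 + 31 + 30 + 31 + 31 + 29 + 31 + 30 + 31 + 30 + 31 + 31 + 30 + 31 + 30 + 31 + 31 + 28 + 31 + 30 + 31 + 30 + 31 + 31 + 30 + 31 + 30 + 31 + 31 + 28 + 1 = 1285.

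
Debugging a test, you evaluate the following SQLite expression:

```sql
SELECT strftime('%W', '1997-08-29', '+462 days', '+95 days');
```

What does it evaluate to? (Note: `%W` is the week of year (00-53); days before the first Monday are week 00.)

10

First apply '+462 days', '+95 days': 1997-08-29 → 1999-03-09.
1999-03-09 is a Tuesday. SQLite's %W counts Mondays since the year started; the result is 10.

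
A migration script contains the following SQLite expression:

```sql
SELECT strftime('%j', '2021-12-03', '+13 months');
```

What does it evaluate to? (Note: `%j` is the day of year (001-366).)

003

First apply '+13 months': 2021-12-03 → 2023-01-03.
Day-of-year for 2023-01-03: days since 2023-01-01 inclusive = 3, zero-padded to 003.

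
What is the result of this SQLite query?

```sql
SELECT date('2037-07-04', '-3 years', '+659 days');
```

2036-04-23

Adding -3 years to 2037-07-04 gives 2034-07-04.
Applying '+659 days' to 2034-07-04: counting 659 days forward gives 2036-04-23.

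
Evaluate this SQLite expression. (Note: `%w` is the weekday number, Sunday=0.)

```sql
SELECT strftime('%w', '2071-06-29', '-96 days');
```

First apply '-96 days': 2071-06-29 → 2071-03-25.
2071-03-25 is a Wednesday; with Sunday=0 that is 3.

3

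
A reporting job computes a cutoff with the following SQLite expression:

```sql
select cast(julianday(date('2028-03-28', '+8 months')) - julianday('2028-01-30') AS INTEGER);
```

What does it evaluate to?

303

Adding +8 months to 2028-03-28 gives 2028-11-28.
1 day remains in January 2028 after the 30th (31 − 30).
Full months from February 2028 through October 2028 contribute their day counts.
Then 28 days into November 2028.
Total: 1 + 29 + 31 + 30 + 31 + 30 + 31 + 31 + 30 + 31 + 28 = 303.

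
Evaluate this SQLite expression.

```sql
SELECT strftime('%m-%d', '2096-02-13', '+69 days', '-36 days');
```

First apply '+69 days', '-36 days': 2096-02-13 → 2096-03-17.
`%m-%d` extracts the month-day: 03-17.

03-17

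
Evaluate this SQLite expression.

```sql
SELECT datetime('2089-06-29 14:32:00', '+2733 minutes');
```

2089-07-01 12:05:00

2733 minutes = 45h 33m; +2733 minutes from 2089-06-29 14:32:00 is 2089-07-01 12:05:00 (crosses midnight).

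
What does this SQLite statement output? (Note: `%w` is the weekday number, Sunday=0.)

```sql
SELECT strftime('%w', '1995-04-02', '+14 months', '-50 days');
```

First apply '+14 months', '-50 days': 1995-04-02 → 1996-04-13.
1996-04-13 is a Saturday; with Sunday=0 that is 6.

6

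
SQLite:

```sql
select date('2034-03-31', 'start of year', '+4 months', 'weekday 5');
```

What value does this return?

2034-05-05

`start of year` rewinds 2034-03-31 to 2034-01-01.
Adding +4 months to 2034-01-01 gives 2034-05-01.
`weekday 5` advances to the next Friday; 2034-05-01 is a Monday, so it moves forward to 2034-05-05.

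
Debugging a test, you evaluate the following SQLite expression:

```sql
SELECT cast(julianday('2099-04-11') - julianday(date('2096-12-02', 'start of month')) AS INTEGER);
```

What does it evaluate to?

861

`start of month` rewinds 2096-12-02 to 2096-12-01.
30 days remain in December 2096 after the 1st (31 − 1).
Full months from January 2097 through March 2099 contribute their day counts.
Then 11 days into April 2099.
Total: 30 + 31 + 28 + 31 + 30 + 31 + 30 + 31 + 31 + 30 + 31 + 30 + 31 + 31 + 28 + 31 + 30 + 31 + 30 + 31 + 31 + 30 + 31 + 30 + 31 + 31 + 28 + 31 + 11 = 861.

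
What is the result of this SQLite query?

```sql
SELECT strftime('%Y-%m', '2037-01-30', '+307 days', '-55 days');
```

2037-10

First apply '+307 days', '-55 days': 2037-01-30 → 2037-10-09.
`%Y-%m` extracts the year-month: 2037-10.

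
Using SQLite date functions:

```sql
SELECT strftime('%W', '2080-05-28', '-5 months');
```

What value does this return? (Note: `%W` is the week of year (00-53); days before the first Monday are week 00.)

52

First apply '-5 months': 2080-05-28 → 2079-12-28.
2079-12-28 is a Thursday. SQLite's %W counts Mondays since the year started; the result is 52.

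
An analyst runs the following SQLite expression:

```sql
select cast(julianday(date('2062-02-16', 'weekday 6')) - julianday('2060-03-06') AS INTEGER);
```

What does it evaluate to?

714

`weekday 6` advances to the next Saturday; 2062-02-16 is a Thursday, so it moves forward to 2062-02-18.
25 days remain in March 2060 after the 6th (31 − 6).
Full months from April 2060 through January 2062 contribute their day counts.
Then 18 days into February 2062.
Total: 25 + 30 + 31 + 30 + 31 + 31 + 30 + 31 + 30 + 31 + 31 + 28 + 31 + 30 + 31 + 30 + 31 + 31 + 30 + 31 + 30 + 31 + 31 + 18 = 714.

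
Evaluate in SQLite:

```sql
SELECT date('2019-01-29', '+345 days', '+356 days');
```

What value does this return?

Applying '+345 days' to 2019-01-29: counting 345 days forward gives 2020-01-09.
Applying '+356 days' to 2020-01-09: counting 356 days forward gives 2020-12-30.

2020-12-30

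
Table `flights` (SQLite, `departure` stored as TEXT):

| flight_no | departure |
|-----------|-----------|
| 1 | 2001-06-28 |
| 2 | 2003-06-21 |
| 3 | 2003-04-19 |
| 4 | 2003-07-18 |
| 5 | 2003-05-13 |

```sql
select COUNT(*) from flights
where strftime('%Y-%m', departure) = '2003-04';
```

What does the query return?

Rows with year-month 2003-04: 2003-04-19 → 1.

1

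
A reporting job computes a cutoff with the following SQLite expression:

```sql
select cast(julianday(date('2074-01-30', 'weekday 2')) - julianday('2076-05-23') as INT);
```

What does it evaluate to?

-844

`weekday 2` advances to the next Tuesday; 2074-01-30 is already a Tuesday, so it stays at 2074-01-30.
1 day remains in January 2074 after the 30th (31 − 30).
Full months from February 2074 through April 2076 contribute their day counts.
Then 23 days into May 2076.
Total: 1 + 28 + 31 + 30 + 31 + 30 + 31 + 31 + 30 + 31 + 30 + 31 + 31 + 28 + 31 + 30 + 31 + 30 + 31 + 31 + 30 + 31 + 30 + 31 + 31 + 29 + 31 + 30 + 23 = 844.
The subtraction is earlier − later, so the result is −844 → -844.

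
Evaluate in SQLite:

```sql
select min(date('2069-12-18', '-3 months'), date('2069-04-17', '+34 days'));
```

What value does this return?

date('2069-12-18', '-3 months') → 2069-09-18.
date('2069-04-17', '+34 days') → 2069-05-21.
Earlier of the two is 2069-05-21.

2069-05-21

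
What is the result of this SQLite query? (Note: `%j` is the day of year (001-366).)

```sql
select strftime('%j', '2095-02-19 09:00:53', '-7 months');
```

200

First apply '-7 months': 2095-02-19 09:00:53 → 2094-07-19 09:00:53.
Day-of-year for 2094-07-19: days since 2094-01-01 inclusive = 200, zero-padded to 200.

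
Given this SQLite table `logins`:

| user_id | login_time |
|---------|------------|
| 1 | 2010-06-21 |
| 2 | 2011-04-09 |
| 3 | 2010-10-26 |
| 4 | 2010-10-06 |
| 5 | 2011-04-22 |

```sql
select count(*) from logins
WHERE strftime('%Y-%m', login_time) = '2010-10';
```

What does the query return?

2

Rows with year-month 2010-10: 2010-10-26, 2010-10-06 → 2.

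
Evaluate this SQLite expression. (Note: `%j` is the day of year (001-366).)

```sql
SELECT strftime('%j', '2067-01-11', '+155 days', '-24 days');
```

First apply '+155 days', '-24 days': 2067-01-11 → 2067-05-22.
Day-of-year for 2067-05-22: days since 2067-01-01 inclusive = 142, zero-padded to 142.

142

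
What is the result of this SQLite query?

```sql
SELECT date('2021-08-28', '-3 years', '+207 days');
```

Adding -3 years to 2021-08-28 gives 2018-08-28.
Applying '+207 days' to 2018-08-28: counting 207 days forward gives 2019-03-23.

2019-03-23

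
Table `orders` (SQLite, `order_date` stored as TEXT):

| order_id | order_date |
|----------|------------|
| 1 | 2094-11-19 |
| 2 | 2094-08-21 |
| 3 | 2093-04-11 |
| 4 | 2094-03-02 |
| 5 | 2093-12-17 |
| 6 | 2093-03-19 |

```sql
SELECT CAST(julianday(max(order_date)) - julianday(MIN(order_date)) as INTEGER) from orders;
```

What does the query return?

MIN = 2093-03-19, MAX = 2094-11-19.
12 days remain in March 2093 after the 19th (31 − 19).
Full months from April 2093 through October 2094 contribute their day counts.
Then 19 days into November 2094.
Total: 12 + 30 + 31 + 30 + 31 + 31 + 30 + 31 + 30 + 31 + 31 + 28 + 31 + 30 + 31 + 30 + 31 + 31 + 30 + 31 + 19 = 610.

610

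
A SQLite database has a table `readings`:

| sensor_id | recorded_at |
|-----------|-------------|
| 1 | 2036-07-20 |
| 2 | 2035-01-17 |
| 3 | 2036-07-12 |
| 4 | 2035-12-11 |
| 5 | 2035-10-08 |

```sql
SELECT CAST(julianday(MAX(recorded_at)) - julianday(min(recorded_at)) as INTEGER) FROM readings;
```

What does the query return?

550

MIN = 2035-01-17, MAX = 2036-07-20.
14 days remain in January 2035 after the 17th (31 − 17).
Full months from February 2035 through June 2036 contribute their day counts.
Then 20 days into July 2036.
Total: 14 + 28 + 31 + 30 + 31 + 30 + 31 + 31 + 30 + 31 + 30 + 31 + 31 + 29 + 31 + 30 + 31 + 30 + 20 = 550.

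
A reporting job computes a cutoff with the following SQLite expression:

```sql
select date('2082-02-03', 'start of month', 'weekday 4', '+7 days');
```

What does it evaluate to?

`start of month` rewinds 2082-02-03 to 2082-02-01.
`weekday 4` advances to the next Thursday; 2082-02-01 is a Sunday, so it moves forward to 2082-02-05.
Advancing 7 more days within February lands on 2082-02-12.

2082-02-12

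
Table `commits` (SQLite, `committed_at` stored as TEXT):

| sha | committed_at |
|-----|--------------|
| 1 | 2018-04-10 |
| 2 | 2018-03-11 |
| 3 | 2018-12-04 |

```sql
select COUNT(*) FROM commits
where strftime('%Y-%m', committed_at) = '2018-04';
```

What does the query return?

1

Rows with year-month 2018-04: 2018-04-10 → 1.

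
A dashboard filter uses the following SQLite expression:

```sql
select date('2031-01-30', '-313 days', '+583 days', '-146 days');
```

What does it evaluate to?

Applying '-313 days' to 2031-01-30: counting 313 days back gives 2030-03-23.
Applying '+583 days' to 2030-03-23: counting 583 days forward gives 2031-10-27.
Applying '-146 days' to 2031-10-27: counting 146 days back gives 2031-06-03.

2031-06-03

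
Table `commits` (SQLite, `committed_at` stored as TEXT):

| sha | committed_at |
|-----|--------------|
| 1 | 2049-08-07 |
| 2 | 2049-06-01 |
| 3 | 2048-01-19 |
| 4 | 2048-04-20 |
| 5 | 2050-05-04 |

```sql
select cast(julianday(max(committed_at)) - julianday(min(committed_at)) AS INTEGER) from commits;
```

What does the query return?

836

MIN = 2048-01-19, MAX = 2050-05-04.
12 days remain in January 2048 after the 19th (31 − 19).
Full months from February 2048 through April 2050 contribute their day counts.
Then 4 days into May 2050.
Total: 12 + 29 + 31 + 30 + 31 + 30 + 31 + 31 + 30 + 31 + 30 + 31 + 31 + 28 + 31 + 30 + 31 + 30 + 31 + 31 + 30 + 31 + 30 + 31 + 31 + 28 + 31 + 30 + 4 = 836.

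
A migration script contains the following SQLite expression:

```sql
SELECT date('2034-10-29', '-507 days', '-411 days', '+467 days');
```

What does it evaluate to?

Applying '-507 days' to 2034-10-29: counting 507 days back gives 2033-06-09.
Applying '-411 days' to 2033-06-09: counting 411 days back gives 2032-04-24.
Applying '+467 days' to 2032-04-24: counting 467 days forward gives 2033-08-04.

2033-08-04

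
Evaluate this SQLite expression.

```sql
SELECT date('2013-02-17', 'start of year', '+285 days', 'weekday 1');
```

2013-10-14

`start of year` rewinds 2013-02-17 to 2013-01-01.
Applying '+285 days' to 2013-01-01: counting 285 days forward gives 2013-10-13.
`weekday 1` advances to the next Monday; 2013-10-13 is a Sunday, so it moves forward to 2013-10-14.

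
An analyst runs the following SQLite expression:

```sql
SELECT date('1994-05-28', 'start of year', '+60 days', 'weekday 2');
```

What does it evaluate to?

1994-03-08

`start of year` rewinds 1994-05-28 to 1994-01-01.
Applying '+60 days' to 1994-01-01: counting 60 days forward gives 1994-03-02.
`weekday 2` advances to the next Tuesday; 1994-03-02 is a Wednesday, so it moves forward to 1994-03-08.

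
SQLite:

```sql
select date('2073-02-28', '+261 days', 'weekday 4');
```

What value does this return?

Applying '+261 days' to 2073-02-28: counting 261 days forward gives 2073-11-16.
`weekday 4` advances to the next Thursday; 2073-11-16 is already a Thursday, so it stays at 2073-11-16.

2073-11-16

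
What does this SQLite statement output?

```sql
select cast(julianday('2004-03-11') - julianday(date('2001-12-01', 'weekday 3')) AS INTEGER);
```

`weekday 3` advances to the next Wednesday; 2001-12-01 is a Saturday, so it moves forward to 2001-12-05.
26 days remain in December 2001 after the 5th (31 − 5).
Full months from January 2002 through February 2004 contribute their day counts.
Then 11 days into March 2004.
Total: 26 + 31 + 28 + 31 + 30 + 31 + 30 + 31 + 31 + 30 + 31 + 30 + 31 + 31 + 28 + 31 + 30 + 31 + 30 + 31 + 31 + 30 + 31 + 30 + 31 + 31 + 29 + 11 = 827.

827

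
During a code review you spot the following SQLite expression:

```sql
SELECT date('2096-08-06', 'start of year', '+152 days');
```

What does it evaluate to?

2096-06-01

`start of year` rewinds 2096-08-06 to 2096-01-01.
Applying '+152 days' to 2096-01-01: counting 152 days forward gives 2096-06-01.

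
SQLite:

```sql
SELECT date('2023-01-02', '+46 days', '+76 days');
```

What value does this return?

Applying '+46 days' to 2023-01-02: counting 46 days forward gives 2023-02-17.
Applying '+76 days' to 2023-02-17: counting 76 days forward gives 2023-05-04.

2023-05-04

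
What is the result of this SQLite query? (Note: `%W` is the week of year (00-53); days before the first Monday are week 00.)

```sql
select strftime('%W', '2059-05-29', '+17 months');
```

First apply '+17 months': 2059-05-29 → 2060-10-29.
2060-10-29 is a Friday. SQLite's %W counts Mondays since the year started; the result is 43.

43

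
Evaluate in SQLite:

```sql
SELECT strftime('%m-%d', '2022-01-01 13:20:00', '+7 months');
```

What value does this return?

08-01

First apply '+7 months': 2022-01-01 13:20:00 → 2022-08-01 13:20:00.
`%m-%d` extracts the month-day: 08-01.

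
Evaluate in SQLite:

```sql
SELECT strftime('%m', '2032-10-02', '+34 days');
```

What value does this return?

First apply '+34 days': 2032-10-02 → 2032-11-05.
`%m` extracts the 2-digit month (01-12): 11.

11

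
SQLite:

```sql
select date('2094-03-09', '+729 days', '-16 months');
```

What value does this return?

Applying '+729 days' to 2094-03-09: counting 729 days forward gives 2096-03-07.
Adding -16 months to 2096-03-07 gives 2094-11-07.

2094-11-07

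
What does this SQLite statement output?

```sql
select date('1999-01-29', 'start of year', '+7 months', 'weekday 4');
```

1999-08-05

`start of year` rewinds 1999-01-29 to 1999-01-01.
Adding +7 months to 1999-01-01 gives 1999-08-01.
`weekday 4` advances to the next Thursday; 1999-08-01 is a Sunday, so it moves forward to 1999-08-05.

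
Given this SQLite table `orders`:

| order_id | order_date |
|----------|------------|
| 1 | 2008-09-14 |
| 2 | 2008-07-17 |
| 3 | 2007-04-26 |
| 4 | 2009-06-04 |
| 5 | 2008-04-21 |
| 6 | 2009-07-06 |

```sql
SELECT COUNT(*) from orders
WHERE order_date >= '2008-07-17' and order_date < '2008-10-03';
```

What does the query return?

Rows in [2008-07-17, 2008-10-03): 2008-09-14, 2008-07-17 → 2 rows.

2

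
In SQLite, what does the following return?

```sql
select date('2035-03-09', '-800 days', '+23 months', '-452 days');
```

2033-09-03

Applying '-800 days' to 2035-03-09: counting 800 days back gives 2032-12-29.
Adding +23 months to 2032-12-29 gives 2034-11-29.
Applying '-452 days' to 2034-11-29: counting 452 days back gives 2033-09-03.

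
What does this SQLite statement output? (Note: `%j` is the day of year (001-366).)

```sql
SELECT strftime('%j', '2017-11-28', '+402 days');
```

First apply '+402 days': 2017-11-28 → 2019-01-04.
Day-of-year for 2019-01-04: days since 2019-01-01 inclusive = 4, zero-padded to 004.

004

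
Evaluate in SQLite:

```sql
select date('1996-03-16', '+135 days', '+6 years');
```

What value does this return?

2002-07-29

Applying '+135 days' to 1996-03-16: counting 135 days forward gives 1996-07-29.
Adding +6 years to 1996-07-29 gives 2002-07-29.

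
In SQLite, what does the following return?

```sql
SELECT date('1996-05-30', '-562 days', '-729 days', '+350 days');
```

1993-11-01

Applying '-562 days' to 1996-05-30: counting 562 days back gives 1994-11-15.
Applying '-729 days' to 1994-11-15: counting 729 days back gives 1992-11-16.
Applying '+350 days' to 1992-11-16: counting 350 days forward gives 1993-11-01.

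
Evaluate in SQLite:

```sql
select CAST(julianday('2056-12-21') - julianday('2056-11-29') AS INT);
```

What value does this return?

1 day remains in November 2056 after the 29th (30 − 29).
Then 21 days into December 2056.
Total: 1 + 21 = 22.

22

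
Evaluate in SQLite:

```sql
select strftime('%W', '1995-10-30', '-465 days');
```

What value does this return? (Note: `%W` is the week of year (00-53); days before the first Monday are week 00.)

First apply '-465 days': 1995-10-30 → 1994-07-22.
1994-07-22 is a Friday. SQLite's %W counts Mondays since the year started; the result is 29.

29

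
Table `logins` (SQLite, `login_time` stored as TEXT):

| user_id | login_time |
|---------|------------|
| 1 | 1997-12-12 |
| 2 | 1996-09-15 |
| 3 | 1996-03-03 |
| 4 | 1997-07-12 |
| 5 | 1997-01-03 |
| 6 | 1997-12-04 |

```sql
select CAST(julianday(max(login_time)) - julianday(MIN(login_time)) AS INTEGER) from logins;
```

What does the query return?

MIN = 1996-03-03, MAX = 1997-12-12.
28 days remain in March 1996 after the 3rd (31 − 3).
Full months from April 1996 through November 1997 contribute their day counts.
Then 12 days into December 1997.
Total: 28 + 30 + 31 + 30 + 31 + 31 + 30 + 31 + 30 + 31 + 31 + 28 + 31 + 30 + 31 + 30 + 31 + 31 + 30 + 31 + 30 + 12 = 649.

649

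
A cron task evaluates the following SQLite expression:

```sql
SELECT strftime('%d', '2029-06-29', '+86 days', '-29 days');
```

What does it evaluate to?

25

First apply '+86 days', '-29 days': 2029-06-29 → 2029-08-25.
`%d` extracts the 2-digit day of month: 25.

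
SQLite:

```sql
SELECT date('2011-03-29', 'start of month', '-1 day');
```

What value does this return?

2011-02-28

`start of month` rewinds 2011-03-29 to 2011-03-01.
Going back 1 day from 2011-03-01 reaches 2011-02-28 (last day of February, 28 days).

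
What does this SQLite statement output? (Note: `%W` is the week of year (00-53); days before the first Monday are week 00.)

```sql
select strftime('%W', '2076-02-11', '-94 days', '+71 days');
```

First apply '-94 days', '+71 days': 2076-02-11 → 2076-01-19.
2076-01-19 is a Sunday. SQLite's %W counts Mondays since the year started; the result is 02.

02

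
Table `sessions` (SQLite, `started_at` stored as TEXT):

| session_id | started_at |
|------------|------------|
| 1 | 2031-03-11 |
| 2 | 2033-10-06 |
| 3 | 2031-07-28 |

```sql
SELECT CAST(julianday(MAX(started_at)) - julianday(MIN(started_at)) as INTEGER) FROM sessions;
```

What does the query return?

MIN = 2031-03-11, MAX = 2033-10-06.
20 days remain in March 2031 after the 11th (31 − 11).
Full months from April 2031 through September 2033 contribute their day counts.
Then 6 days into October 2033.
Total: 20 + 30 + 31 + 30 + 31 + 31 + 30 + 31 + 30 + 31 + 31 + 29 + 31 + 30 + 31 + 30 + 31 + 31 + 30 + 31 + 30 + 31 + 31 + 28 + 31 + 30 + 31 + 30 + 31 + 31 + 30 + 6 = 940.

940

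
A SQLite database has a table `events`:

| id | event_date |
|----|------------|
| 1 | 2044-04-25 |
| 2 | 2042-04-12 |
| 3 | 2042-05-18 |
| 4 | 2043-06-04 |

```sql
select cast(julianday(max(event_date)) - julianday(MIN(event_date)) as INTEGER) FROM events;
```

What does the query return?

MIN = 2042-04-12, MAX = 2044-04-25.
18 days remain in April 2042 after the 12th (30 − 12).
Full months from May 2042 through March 2044 contribute their day counts.
Then 25 days into April 2044.
Total: 18 + 31 + 30 + 31 + 31 + 30 + 31 + 30 + 31 + 31 + 28 + 31 + 30 + 31 + 30 + 31 + 31 + 30 + 31 + 30 + 31 + 31 + 29 + 31 + 25 = 744.

744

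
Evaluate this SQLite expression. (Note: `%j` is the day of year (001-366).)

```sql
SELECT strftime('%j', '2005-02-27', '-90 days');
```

334

First apply '-90 days': 2005-02-27 → 2004-11-29.
Day-of-year for 2004-11-29: days since 2004-01-01 inclusive = 334, zero-padded to 334.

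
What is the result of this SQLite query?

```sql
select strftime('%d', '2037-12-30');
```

30

`%d` extracts the 2-digit day of month: 30.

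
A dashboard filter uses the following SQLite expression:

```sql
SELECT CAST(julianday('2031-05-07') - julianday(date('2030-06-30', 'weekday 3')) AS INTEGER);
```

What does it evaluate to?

308

`weekday 3` advances to the next Wednesday; 2030-06-30 is a Sunday, so it moves forward to 2030-07-03.
28 days remain in July 2030 after the 3rd (31 − 3).
Full months from August 2030 through April 2031 contribute their day counts.
Then 7 days into May 2031.
Total: 28 + 31 + 30 + 31 + 30 + 31 + 31 + 28 + 31 + 30 + 7 = 308.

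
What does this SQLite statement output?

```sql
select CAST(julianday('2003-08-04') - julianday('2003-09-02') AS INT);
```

-29

27 days remain in August 2003 after the 4th (31 − 4).
Then 2 days into September 2003.
Total: 27 + 2 = 29.
The subtraction is earlier − later, so the result is −29 → -29.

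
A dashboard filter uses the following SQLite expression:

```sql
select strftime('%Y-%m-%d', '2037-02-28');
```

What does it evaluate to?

2037-02-28

`%Y-%m-%d` extracts the ISO date: 2037-02-28.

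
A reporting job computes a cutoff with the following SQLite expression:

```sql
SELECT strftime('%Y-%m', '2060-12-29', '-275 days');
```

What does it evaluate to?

First apply '-275 days': 2060-12-29 → 2060-03-29.
`%Y-%m` extracts the year-month: 2060-03.

2060-03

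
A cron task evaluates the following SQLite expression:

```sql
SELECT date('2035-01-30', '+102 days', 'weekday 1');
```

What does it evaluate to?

2035-05-14

Applying '+102 days' to 2035-01-30: counting 102 days forward gives 2035-05-12.
`weekday 1` advances to the next Monday; 2035-05-12 is a Saturday, so it moves forward to 2035-05-14.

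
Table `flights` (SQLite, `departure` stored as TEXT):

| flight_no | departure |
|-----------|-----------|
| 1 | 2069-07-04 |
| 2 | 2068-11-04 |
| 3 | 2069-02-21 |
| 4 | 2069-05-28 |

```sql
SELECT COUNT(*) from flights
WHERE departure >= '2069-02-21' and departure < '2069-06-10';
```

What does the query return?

Rows in [2069-02-21, 2069-06-10): 2069-02-21, 2069-05-28 → 2 rows.

2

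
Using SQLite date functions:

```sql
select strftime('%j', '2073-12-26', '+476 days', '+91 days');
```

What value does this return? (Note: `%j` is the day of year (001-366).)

First apply '+476 days', '+91 days': 2073-12-26 → 2075-07-16.
Day-of-year for 2075-07-16: days since 2075-01-01 inclusive = 197, zero-padded to 197.

197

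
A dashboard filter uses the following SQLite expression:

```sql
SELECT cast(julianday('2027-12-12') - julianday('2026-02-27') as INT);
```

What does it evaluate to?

1 day remains in February 2026 after the 27th (28 − 27).
Full months from March 2026 through November 2027 contribute their day counts.
Then 12 days into December 2027.
Total: 1 + 31 + 30 + 31 + 30 + 31 + 31 + 30 + 31 + 30 + 31 + 31 + 28 + 31 + 30 + 31 + 30 + 31 + 31 + 30 + 31 + 30 + 12 = 653.

653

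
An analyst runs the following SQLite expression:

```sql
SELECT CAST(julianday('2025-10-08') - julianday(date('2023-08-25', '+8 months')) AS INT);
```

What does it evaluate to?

Adding +8 months to 2023-08-25 gives 2024-04-25.
5 days remain in April 2024 after the 25th (30 − 25).
Full months from May 2024 through September 2025 contribute their day counts.
Then 8 days into October 2025.
Total: 5 + 31 + 30 + 31 + 31 + 30 + 31 + 30 + 31 + 31 + 28 + 31 + 30 + 31 + 30 + 31 + 31 + 30 + 8 = 531.

531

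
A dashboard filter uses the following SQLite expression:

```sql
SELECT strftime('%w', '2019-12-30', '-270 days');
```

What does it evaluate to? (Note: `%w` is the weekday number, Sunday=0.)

4

First apply '-270 days': 2019-12-30 → 2019-04-04.
2019-04-04 is a Thursday; with Sunday=0 that is 4.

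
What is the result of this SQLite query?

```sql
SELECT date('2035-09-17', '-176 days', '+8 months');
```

2035-11-25

Applying '-176 days' to 2035-09-17: counting 176 days back gives 2035-03-25.
Adding +8 months to 2035-03-25 gives 2035-11-25.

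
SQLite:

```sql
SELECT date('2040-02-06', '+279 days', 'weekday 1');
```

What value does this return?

2040-11-12

Applying '+279 days' to 2040-02-06: counting 279 days forward gives 2040-11-11.
`weekday 1` advances to the next Monday; 2040-11-11 is a Sunday, so it moves forward to 2040-11-12.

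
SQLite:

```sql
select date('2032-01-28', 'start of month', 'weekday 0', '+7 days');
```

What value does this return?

`start of month` rewinds 2032-01-28 to 2032-01-01.
`weekday 0` advances to the next Sunday; 2032-01-01 is a Thursday, so it moves forward to 2032-01-04.
Advancing 7 more days within January lands on 2032-01-11.

2032-01-11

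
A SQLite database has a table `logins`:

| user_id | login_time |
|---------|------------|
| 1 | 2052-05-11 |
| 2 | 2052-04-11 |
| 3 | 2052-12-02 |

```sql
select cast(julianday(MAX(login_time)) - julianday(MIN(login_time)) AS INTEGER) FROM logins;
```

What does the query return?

MIN = 2052-04-11, MAX = 2052-12-02.
19 days remain in April 2052 after the 11th (30 − 11).
Full months from May 2052 through November 2052 contribute their day counts.
Then 2 days into December 2052.
Total: 19 + 31 + 30 + 31 + 31 + 30 + 31 + 30 + 2 = 235.

235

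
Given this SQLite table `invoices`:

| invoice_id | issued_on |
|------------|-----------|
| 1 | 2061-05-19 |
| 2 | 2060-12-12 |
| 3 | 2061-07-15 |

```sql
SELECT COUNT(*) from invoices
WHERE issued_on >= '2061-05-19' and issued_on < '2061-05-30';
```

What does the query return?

Rows in [2061-05-19, 2061-05-30): 2061-05-19 → 1 row.

1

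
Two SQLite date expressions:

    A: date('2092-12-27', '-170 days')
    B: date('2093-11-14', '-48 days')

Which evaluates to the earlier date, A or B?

A

A = 2092-07-10.
B = 2093-09-27.
A is earlier.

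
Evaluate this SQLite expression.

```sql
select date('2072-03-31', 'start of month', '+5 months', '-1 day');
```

2072-07-31

`start of month` rewinds 2072-03-31 to 2072-03-01.
Adding +5 months to 2072-03-01 gives 2072-08-01.
Going back 1 day from 2072-08-01 reaches 2072-07-31 (last day of July, 31 days).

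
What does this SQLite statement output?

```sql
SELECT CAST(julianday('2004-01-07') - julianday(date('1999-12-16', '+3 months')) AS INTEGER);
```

Adding +3 months to 1999-12-16 gives 2000-03-16.
15 days remain in March 2000 after the 16th (31 − 16).
Full months from April 2000 through December 2003 contribute their day counts.
Then 7 days into January 2004.
Total: 15 + 30 + 31 + 30 + 31 + 31 + 30 + 31 + 30 + 31 + 31 + 28 + 31 + 30 + 31 + 30 + 31 + 31 + 30 + 31 + 30 + 31 + 31 + 28 + 31 + 30 + 31 + 30 + 31 + 31 + 30 + 31 + 30 + 31 + 31 + 28 + 31 + 30 + 31 + 30 + 31 + 31 + 30 + 31 + 30 + 31 + 7 = 1392.

1392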